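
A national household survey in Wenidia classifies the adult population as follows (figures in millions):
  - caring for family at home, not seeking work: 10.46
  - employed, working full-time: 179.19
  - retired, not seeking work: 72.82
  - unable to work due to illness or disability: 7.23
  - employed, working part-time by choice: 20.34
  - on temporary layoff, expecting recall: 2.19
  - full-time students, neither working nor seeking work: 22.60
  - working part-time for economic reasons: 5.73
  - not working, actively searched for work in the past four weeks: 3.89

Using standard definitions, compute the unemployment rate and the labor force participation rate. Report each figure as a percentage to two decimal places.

Employed = 179.19 + 20.34 + 5.73 = 205.26 million (anyone who worked, including part-time for economic reasons, counts as employed).
Unemployed = 2.19 + 3.89 = 6.08 million (jobless and actively searching, or on temporary layoff).
Labor force = 205.26 + 6.08 = 211.34 million.
Not in labor force = 10.46 + 72.82 + 7.23 + 22.60 = 113.11 million (those not working and not actively searching are outside the labor force).
Civilian working-age population = 211.34 + 113.11 = 324.45 million.
Unemployment rate = 6.08 / 211.34 = 2.88%.
Labor force participation rate = 211.34 / 324.45 = 65.14%.

Unemployment rate ≈ 2.88%; labor force participation rate ≈ 65.14%.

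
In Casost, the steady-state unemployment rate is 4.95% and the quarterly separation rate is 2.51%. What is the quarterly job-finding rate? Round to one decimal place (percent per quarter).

Job-finding rate ≈ 48.2% per quarter.

From u* = s/(s+f): f = s·(1−u)/u.
f = 2.51 × (1 − 0.0495) / 0.0495 = 2.3858 / 0.0495 ≈ 48.2% per quarter.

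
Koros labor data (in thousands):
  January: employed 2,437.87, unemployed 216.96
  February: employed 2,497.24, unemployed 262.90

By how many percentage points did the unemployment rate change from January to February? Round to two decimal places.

The unemployment rate changed by +1.35 percentage points.

January: labor force = 2,437.87 + 216.96 = 2,654.83; u = 216.96/2,654.83 = 8.17%.
February: labor force = 2,497.24 + 262.90 = 2,760.14; u = 262.90/2,760.14 = 9.52%.
Change = 9.52% − 8.17% = +1.35 pp.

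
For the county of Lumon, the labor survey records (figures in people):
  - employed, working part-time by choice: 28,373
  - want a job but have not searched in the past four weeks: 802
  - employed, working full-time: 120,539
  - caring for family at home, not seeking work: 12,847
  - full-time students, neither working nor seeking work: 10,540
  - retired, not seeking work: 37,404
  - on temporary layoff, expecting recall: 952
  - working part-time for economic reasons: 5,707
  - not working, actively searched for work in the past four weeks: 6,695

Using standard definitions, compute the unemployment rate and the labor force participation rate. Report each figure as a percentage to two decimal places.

Employed = 28,373 + 120,539 + 5,707 = 154,619 (anyone who worked, including part-time for economic reasons, counts as employed).
Unemployed = 952 + 6,695 = 7,647 (jobless and actively searching, or on temporary layoff).
Labor force = 154,619 + 7,647 = 162,266.
Not in labor force = 802 + 12,847 + 10,540 + 37,404 = 61,593 (those not working and not actively searching are outside the labor force — including those who want a job but have given up searching).
Civilian working-age population = 162,266 + 61,593 = 223,859.
Unemployment rate = 7,647 / 162,266 = 4.71%.
Labor force participation rate = 162,266 / 223,859 = 72.49%.

Unemployment rate ≈ 4.71%; labor force participation rate ≈ 72.49%.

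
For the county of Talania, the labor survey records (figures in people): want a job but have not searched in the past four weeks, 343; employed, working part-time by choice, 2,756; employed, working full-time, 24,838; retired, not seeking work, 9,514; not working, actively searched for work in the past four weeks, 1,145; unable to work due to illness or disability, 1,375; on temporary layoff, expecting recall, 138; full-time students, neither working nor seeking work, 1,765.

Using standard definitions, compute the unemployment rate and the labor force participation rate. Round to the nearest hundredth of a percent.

Employed = 2,756 + 24,838 = 27,594.
Unemployed = 1,145 + 138 = 1,283 (jobless and actively searching, or on temporary layoff).
Labor force = 27,594 + 1,283 = 28,877.
Not in labor force = 343 + 9,514 + 1,375 + 1,765 = 12,997 (those not working and not actively searching are outside the labor force — including those who want a job but have given up searching).
Civilian working-age population = 28,877 + 12,997 = 41,874.
Unemployment rate = 1,283 / 28,877 = 4.44%.
Labor force participation rate = 28,877 / 41,874 = 68.96%.

Unemployment rate ≈ 4.44%; labor force participation rate ≈ 68.96%.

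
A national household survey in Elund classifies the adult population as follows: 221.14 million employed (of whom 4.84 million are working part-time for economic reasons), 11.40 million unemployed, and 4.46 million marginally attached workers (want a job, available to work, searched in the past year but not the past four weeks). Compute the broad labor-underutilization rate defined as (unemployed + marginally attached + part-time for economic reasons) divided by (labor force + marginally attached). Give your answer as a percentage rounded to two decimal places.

Broad underutilization rate ≈ 8.73%.

Labor force = 221.14 + 11.40 = 232.54 million.
Numerator = 11.40 + 4.46 + 4.84 = 20.70 million.
Denominator = 232.54 + 4.46 = 237.00 million.
Broad rate = 20.70 / 237.00 = 8.73%.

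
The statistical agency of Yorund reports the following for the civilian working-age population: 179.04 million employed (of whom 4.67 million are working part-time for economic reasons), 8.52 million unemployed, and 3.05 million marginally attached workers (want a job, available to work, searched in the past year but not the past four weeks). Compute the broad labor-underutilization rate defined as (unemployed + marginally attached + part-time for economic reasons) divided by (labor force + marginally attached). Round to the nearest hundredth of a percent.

Broad underutilization rate ≈ 8.52%.

Labor force = 179.04 + 8.52 = 187.56 million.
Numerator = 8.52 + 3.05 + 4.67 = 16.24 million.
Denominator = 187.56 + 3.05 = 190.61 million.
Broad rate = 16.24 / 190.61 = 8.52%.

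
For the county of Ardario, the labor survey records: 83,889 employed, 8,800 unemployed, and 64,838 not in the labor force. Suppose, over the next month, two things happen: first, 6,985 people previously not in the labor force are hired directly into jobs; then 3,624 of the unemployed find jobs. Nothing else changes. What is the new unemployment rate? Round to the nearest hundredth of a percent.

New unemployment rate ≈ 5.19%.

Initially, labor force = 83,889 + 8,800 = 92,689, so u = 8,800/92,689 = 9.49%.
After the first change, employed and labor force both rise by 6,985; unemployed unchanged → E = 90,874, U = 8,800, labor force = 99,674.
After the second change, unemployed falls and employed rises by 3,624; labor force unchanged → E = 94,498, U = 5,176, labor force = 99,674.
New unemployment rate = 5,176 / 99,674 = 5.19%.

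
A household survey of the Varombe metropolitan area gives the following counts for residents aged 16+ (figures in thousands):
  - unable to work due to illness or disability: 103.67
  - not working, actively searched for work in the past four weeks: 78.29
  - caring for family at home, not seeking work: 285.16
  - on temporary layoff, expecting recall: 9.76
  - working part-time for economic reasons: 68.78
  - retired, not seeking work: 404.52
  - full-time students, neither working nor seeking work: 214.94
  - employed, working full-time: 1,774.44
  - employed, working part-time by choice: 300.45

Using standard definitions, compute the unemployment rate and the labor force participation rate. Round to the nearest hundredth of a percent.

Employed = 68.78 + 1,774.44 + 300.45 = 2,143.67 thousand (anyone who worked, including part-time for economic reasons, counts as employed).
Unemployed = 78.29 + 9.76 = 88.05 thousand (jobless and actively searching, or on temporary layoff).
Labor force = 2,143.67 + 88.05 = 2,231.72 thousand.
Not in labor force = 103.67 + 285.16 + 404.52 + 214.94 = 1,008.29 thousand (those not working and not actively searching are outside the labor force).
Civilian working-age population = 2,231.72 + 1,008.29 = 3,240.01 thousand.
Unemployment rate = 88.05 / 2,231.72 = 3.95%.
Labor force participation rate = 2,231.72 / 3,240.01 = 68.88%.

Unemployment rate ≈ 3.95%; labor force participation rate ≈ 68.88%.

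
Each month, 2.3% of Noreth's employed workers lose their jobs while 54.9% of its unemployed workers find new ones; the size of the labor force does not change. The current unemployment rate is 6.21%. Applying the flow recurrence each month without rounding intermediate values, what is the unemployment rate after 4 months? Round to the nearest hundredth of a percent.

With a fixed labor force, u_{t+1} = u_t + s·(1−u_t) − f·u_t = u_t·(1−s−f) + s.
Here 1−s−f = 0.428 and s = 0.023.
u_1 = 0.062100 × 0.428 + 0.023 = 0.049579.
u_2 = 0.049579 × 0.428 + 0.023 = 0.044220.
u_3 = 0.044220 × 0.428 + 0.023 = 0.041926.
u_4 = 0.041926 × 0.428 + 0.023 = 0.040944.

Unemployment rate after four months ≈ 4.09%.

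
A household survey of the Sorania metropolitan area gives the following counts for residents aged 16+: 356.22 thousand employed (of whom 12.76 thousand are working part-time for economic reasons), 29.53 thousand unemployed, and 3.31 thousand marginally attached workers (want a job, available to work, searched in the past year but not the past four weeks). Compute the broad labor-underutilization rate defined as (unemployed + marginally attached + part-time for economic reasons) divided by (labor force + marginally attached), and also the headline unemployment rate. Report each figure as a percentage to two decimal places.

Broad underutilization rate ≈ 11.72%; headline unemployment rate ≈ 7.66%.

Labor force = 356.22 + 29.53 = 385.75 thousand.
Numerator = 29.53 + 3.31 + 12.76 = 45.60 thousand.
Denominator = 385.75 + 3.31 = 389.06 thousand.
Broad rate = 45.60 / 389.06 = 11.72%.
Headline unemployment rate = 29.53 / 385.75 = 7.66%.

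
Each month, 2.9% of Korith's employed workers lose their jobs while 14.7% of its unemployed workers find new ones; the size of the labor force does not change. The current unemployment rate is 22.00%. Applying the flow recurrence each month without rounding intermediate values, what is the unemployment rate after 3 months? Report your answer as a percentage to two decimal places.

With a fixed labor force, u_{t+1} = u_t + s·(1−u_t) − f·u_t = u_t·(1−s−f) + s.
Here 1−s−f = 0.824 and s = 0.029.
u_1 = 0.220000 × 0.824 + 0.029 = 0.210280.
u_2 = 0.210280 × 0.824 + 0.029 = 0.202271.
u_3 = 0.202271 × 0.824 + 0.029 = 0.195671.

Unemployment rate after three months ≈ 19.57%.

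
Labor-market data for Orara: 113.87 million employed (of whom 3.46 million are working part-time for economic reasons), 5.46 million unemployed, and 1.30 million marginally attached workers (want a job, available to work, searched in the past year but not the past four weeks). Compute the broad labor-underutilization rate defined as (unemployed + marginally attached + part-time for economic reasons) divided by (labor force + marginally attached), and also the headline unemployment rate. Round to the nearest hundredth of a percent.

Broad underutilization rate ≈ 8.47%; headline unemployment rate ≈ 4.58%.

Labor force = 113.87 + 5.46 = 119.33 million.
Numerator = 5.46 + 1.30 + 3.46 = 10.22 million.
Denominator = 119.33 + 1.30 = 120.63 million.
Broad rate = 10.22 / 120.63 = 8.47%.
Headline unemployment rate = 5.46 / 119.33 = 4.58%.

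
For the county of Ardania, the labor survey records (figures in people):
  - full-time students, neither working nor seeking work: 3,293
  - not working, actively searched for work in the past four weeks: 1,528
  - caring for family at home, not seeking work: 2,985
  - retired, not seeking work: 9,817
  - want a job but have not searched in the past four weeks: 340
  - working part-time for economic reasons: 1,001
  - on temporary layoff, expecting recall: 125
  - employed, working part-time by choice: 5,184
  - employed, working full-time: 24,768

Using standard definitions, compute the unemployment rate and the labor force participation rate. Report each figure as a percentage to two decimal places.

Unemployment rate ≈ 5.07%; labor force participation rate ≈ 66.49%.

Employed = 1,001 + 5,184 + 24,768 = 30,953 (anyone who worked, including part-time for economic reasons, counts as employed).
Unemployed = 1,528 + 125 = 1,653 (jobless and actively searching, or on temporary layoff).
Labor force = 30,953 + 1,653 = 32,606.
Not in labor force = 3,293 + 2,985 + 9,817 + 340 = 16,435 (those not working and not actively searching are outside the labor force — including those who want a job but have given up searching).
Civilian working-age population = 32,606 + 16,435 = 49,041.
Unemployment rate = 1,653 / 32,606 = 5.07%.
Labor force participation rate = 32,606 / 49,041 = 66.49%.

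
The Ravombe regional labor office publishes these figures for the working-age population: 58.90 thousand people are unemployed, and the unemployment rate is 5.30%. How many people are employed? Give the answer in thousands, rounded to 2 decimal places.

About 1,052.42 thousand are employed.

Labor force = U / u = 58.90 / 0.0530 ≈ 1,111.32 thousand.
Employed = labor force − unemployed = 1,111.32 − 58.90 = 1,052.42 thousand.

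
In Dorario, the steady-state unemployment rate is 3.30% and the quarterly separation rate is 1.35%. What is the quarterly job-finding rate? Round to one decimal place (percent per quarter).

Job-finding rate ≈ 39.6% per quarter.

From u* = s/(s+f): f = s·(1−u)/u.
f = 1.35 × (1 − 0.0330) / 0.0330 = 1.3054 / 0.0330 ≈ 39.6% per quarter.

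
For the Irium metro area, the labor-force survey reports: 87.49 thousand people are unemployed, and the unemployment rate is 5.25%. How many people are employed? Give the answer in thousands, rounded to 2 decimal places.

About 1,578.99 thousand are employed.

Labor force = U / u = 87.49 / 0.0525 ≈ 1,666.48 thousand.
Employed = labor force − unemployed = 1,666.48 − 87.49 = 1,578.99 thousand.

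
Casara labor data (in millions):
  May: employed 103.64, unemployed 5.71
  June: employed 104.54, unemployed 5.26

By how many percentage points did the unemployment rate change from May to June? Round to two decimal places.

The unemployment rate changed by −0.43 percentage points.

May: labor force = 103.64 + 5.71 = 109.35; u = 5.71/109.35 = 5.22%.
June: labor force = 104.54 + 5.26 = 109.80; u = 5.26/109.80 = 4.79%.
Change = 4.79% − 5.22% = −0.43 pp.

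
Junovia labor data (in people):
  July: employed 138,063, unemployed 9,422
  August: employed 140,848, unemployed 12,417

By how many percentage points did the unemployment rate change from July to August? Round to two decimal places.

The unemployment rate changed by +1.71 percentage points.

July: labor force = 138,063 + 9,422 = 147,485; u = 9,422/147,485 = 6.39%.
August: labor force = 140,848 + 12,417 = 153,265; u = 12,417/153,265 = 8.10%.
Change = 8.10% − 6.39% = +1.71 pp.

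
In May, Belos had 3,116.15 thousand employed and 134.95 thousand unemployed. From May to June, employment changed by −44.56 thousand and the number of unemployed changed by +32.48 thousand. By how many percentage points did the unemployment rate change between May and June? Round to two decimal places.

May: labor force = 3,116.15 + 134.95 = 3,251.10; u = 134.95/3,251.10 = 4.15%.
June: labor force = 3,071.59 + 167.43 = 3,239.02; u = 167.43/3,239.02 = 5.17%.
Change = 5.17% − 4.15% = +1.02 pp.

The unemployment rate changed by +1.02 percentage points.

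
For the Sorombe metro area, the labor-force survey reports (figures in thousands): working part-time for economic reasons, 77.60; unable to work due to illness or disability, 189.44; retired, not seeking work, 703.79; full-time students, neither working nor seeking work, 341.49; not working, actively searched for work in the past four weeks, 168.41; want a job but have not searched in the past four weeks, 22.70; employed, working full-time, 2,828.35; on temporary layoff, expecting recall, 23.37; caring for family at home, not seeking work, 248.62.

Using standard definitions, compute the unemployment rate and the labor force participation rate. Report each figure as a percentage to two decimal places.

Employed = 77.60 + 2,828.35 = 2,905.95 thousand (anyone who worked, including part-time for economic reasons, counts as employed).
Unemployed = 168.41 + 23.37 = 191.78 thousand (jobless and actively searching, or on temporary layoff).
Labor force = 2,905.95 + 191.78 = 3,097.73 thousand.
Not in labor force = 189.44 + 703.79 + 341.49 + 22.70 + 248.62 = 1,506.04 thousand (those not working and not actively searching are outside the labor force — including those who want a job but have given up searching).
Civilian working-age population = 3,097.73 + 1,506.04 = 4,603.77 thousand.
Unemployment rate = 191.78 / 3,097.73 = 6.19%.
Labor force participation rate = 3,097.73 / 4,603.77 = 67.29%.

Unemployment rate ≈ 6.19%; labor force participation rate ≈ 67.29%.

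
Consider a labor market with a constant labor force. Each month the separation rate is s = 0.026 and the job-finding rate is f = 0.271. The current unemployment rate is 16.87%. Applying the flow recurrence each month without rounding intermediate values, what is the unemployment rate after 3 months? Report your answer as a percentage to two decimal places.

With a fixed labor force, u_{t+1} = u_t + s·(1−u_t) − f·u_t = u_t·(1−s−f) + s.
Here 1−s−f = 0.703 and s = 0.026.
u_1 = 0.168700 × 0.703 + 0.026 = 0.144596.
u_2 = 0.144596 × 0.703 + 0.026 = 0.127651.
u_3 = 0.127651 × 0.703 + 0.026 = 0.115739.

Unemployment rate after three months ≈ 11.57%.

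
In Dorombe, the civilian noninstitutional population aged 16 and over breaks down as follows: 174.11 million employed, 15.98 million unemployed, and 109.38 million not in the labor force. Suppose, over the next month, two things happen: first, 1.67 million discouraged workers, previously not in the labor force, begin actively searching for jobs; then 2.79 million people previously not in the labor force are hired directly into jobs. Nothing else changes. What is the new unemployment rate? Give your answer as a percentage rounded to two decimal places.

Initially, labor force = 174.11 + 15.98 = 190.09 million, so u = 15.98/190.09 = 8.41%.
After the first change, unemployed and labor force both rise by 1.67 → E = 174.11, U = 17.65, labor force = 191.76 million.
After the second change, employed and labor force both rise by 2.79; unemployed unchanged → E = 176.90, U = 17.65, labor force = 194.55 million.
New unemployment rate = 17.65 / 194.55 = 9.07%.

New unemployment rate ≈ 9.07%.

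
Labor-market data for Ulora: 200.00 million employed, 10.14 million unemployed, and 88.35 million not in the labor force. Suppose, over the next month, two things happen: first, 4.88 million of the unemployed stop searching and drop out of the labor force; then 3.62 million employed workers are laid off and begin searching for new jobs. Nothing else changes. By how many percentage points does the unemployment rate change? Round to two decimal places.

The unemployment rate changes by −0.50 percentage points.

Initially, labor force = 200.00 + 10.14 = 210.14 million, so u = 10.14/210.14 = 4.83%.
After the first change, unemployed and labor force both fall by 4.88 → E = 200.00, U = 5.26, labor force = 205.26 million.
After the second change, employed falls and unemployed rises by 3.62; labor force unchanged → E = 196.38, U = 8.88, labor force = 205.26 million.
New unemployment rate = 8.88 / 205.26 = 4.33%.
Change = 4.33% − 4.83% = −0.50 percentage points.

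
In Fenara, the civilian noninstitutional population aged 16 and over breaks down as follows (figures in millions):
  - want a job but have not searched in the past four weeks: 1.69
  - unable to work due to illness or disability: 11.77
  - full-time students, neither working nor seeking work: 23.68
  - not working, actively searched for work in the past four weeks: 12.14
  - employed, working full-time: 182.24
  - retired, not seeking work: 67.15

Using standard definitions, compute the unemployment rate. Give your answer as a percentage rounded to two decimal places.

Unemployment rate ≈ 6.25%.

Employed = 182.24 million.
Unemployed = 12.14 million.
Labor force = 182.24 + 12.14 = 194.38 million.
Unemployment rate = 12.14 / 194.38 = 6.25%.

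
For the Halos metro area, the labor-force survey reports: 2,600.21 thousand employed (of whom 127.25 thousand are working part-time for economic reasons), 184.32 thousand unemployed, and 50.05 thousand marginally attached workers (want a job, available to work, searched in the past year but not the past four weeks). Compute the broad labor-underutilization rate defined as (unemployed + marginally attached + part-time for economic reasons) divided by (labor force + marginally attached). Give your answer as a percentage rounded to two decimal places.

Broad underutilization rate ≈ 12.76%.

Labor force = 2,600.21 + 184.32 = 2,784.53 thousand.
Numerator = 184.32 + 50.05 + 127.25 = 361.62 thousand.
Denominator = 2,784.53 + 50.05 = 2,834.58 thousand.
Broad rate = 361.62 / 2,834.58 = 12.76%.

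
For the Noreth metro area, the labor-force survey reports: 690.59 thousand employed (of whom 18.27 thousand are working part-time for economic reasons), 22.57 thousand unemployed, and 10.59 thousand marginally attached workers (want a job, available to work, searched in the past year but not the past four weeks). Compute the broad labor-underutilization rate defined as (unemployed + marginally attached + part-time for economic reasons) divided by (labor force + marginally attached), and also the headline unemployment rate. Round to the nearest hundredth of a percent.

Broad underutilization rate ≈ 7.11%; headline unemployment rate ≈ 3.16%.

Labor force = 690.59 + 22.57 = 713.16 thousand.
Numerator = 22.57 + 10.59 + 18.27 = 51.43 thousand.
Denominator = 713.16 + 10.59 = 723.75 thousand.
Broad rate = 51.43 / 723.75 = 7.11%.
Headline unemployment rate = 22.57 / 713.16 = 3.16%.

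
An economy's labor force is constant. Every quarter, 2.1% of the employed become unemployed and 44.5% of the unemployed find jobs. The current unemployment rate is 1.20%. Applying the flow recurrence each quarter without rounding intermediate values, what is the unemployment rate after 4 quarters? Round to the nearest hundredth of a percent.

With a fixed labor force, u_{t+1} = u_t + s·(1−u_t) − f·u_t = u_t·(1−s−f) + s.
Here 1−s−f = 0.534 and s = 0.021.
u_1 = 0.012000 × 0.534 + 0.021 = 0.027408.
u_2 = 0.027408 × 0.534 + 0.021 = 0.035636.
u_3 = 0.035636 × 0.534 + 0.021 = 0.040030.
u_4 = 0.040030 × 0.534 + 0.021 = 0.042376.

Unemployment rate after four quarters ≈ 4.24%.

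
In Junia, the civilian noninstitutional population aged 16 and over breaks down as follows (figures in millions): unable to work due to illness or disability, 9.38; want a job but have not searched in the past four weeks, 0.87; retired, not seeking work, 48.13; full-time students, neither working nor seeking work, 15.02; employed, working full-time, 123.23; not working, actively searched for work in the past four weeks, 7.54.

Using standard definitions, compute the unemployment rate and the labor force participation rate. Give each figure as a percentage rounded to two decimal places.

Unemployment rate ≈ 5.77%; labor force participation rate ≈ 64.05%.

Employed = 123.23 million.
Unemployed = 7.54 million.
Labor force = 123.23 + 7.54 = 130.77 million.
Not in labor force = 9.38 + 0.87 + 48.13 + 15.02 = 73.40 million (those not working and not actively searching are outside the labor force — including those who want a job but have given up searching).
Civilian working-age population = 130.77 + 73.40 = 204.17 million.
Unemployment rate = 7.54 / 130.77 = 5.77%.
Labor force participation rate = 130.77 / 204.17 = 64.05%.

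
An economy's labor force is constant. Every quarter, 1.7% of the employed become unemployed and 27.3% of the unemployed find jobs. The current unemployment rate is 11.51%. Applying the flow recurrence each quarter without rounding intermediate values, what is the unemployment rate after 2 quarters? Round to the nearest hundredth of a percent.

Unemployment rate after two quarters ≈ 8.71%.

With a fixed labor force, u_{t+1} = u_t + s·(1−u_t) − f·u_t = u_t·(1−s−f) + s.
Here 1−s−f = 0.710 and s = 0.017.
u_1 = 0.115100 × 0.710 + 0.017 = 0.098721.
u_2 = 0.098721 × 0.710 + 0.017 = 0.087092.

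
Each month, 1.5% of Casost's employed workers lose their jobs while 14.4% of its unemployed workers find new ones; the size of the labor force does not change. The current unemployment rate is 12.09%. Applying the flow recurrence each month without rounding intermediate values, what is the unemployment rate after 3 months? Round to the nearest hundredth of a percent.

Unemployment rate after three months ≈ 11.01%.

With a fixed labor force, u_{t+1} = u_t + s·(1−u_t) − f·u_t = u_t·(1−s−f) + s.
Here 1−s−f = 0.841 and s = 0.015.
u_1 = 0.120900 × 0.841 + 0.015 = 0.116677.
u_2 = 0.116677 × 0.841 + 0.015 = 0.113125.
u_3 = 0.113125 × 0.841 + 0.015 = 0.110138.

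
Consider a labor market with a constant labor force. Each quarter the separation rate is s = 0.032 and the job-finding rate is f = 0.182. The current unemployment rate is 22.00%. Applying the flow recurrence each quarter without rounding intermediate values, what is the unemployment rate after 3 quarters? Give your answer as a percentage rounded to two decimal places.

Unemployment rate after three quarters ≈ 18.38%.

With a fixed labor force, u_{t+1} = u_t + s·(1−u_t) − f·u_t = u_t·(1−s−f) + s.
Here 1−s−f = 0.786 and s = 0.032.
u_1 = 0.220000 × 0.786 + 0.032 = 0.204920.
u_2 = 0.204920 × 0.786 + 0.032 = 0.193067.
u_3 = 0.193067 × 0.786 + 0.032 = 0.183751.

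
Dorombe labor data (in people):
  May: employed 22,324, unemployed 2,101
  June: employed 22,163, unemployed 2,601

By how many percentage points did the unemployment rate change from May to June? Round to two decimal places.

May: labor force = 22,324 + 2,101 = 24,425; u = 2,101/24,425 = 8.60%.
June: labor force = 22,163 + 2,601 = 24,764; u = 2,601/24,764 = 10.50%.
Change = 10.50% − 8.60% = +1.90 pp.

The unemployment rate changed by +1.90 percentage points.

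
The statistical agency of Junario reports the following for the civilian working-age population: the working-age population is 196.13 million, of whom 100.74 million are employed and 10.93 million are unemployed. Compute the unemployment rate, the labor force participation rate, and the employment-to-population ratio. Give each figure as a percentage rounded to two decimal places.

Unemployment rate ≈ 9.79%; labor force participation rate ≈ 56.94%; employment-population ratio ≈ 51.36%.

Labor force = employed + unemployed = 100.74 + 10.93 = 111.67 million.
Unemployment rate = 10.93 / 111.67 = 9.79%.
Labor force participation rate = 111.67 / 196.13 = 56.94%.
Employment-population ratio = 100.74 / 196.13 = 51.36%.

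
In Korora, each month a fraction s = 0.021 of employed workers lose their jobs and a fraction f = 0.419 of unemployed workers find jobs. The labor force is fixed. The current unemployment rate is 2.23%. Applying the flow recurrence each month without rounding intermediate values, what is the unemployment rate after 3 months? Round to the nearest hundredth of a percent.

Unemployment rate after three months ≈ 4.33%.

With a fixed labor force, u_{t+1} = u_t + s·(1−u_t) − f·u_t = u_t·(1−s−f) + s.
Here 1−s−f = 0.560 and s = 0.021.
u_1 = 0.022300 × 0.560 + 0.021 = 0.033488.
u_2 = 0.033488 × 0.560 + 0.021 = 0.039753.
u_3 = 0.039753 × 0.560 + 0.021 = 0.043262.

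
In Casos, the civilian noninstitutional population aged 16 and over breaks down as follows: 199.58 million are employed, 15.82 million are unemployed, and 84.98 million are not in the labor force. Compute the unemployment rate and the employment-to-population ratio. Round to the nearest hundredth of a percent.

Labor force = employed + unemployed = 199.58 + 15.82 = 215.40 million.
Working-age population = 215.40 + 84.98 = 300.38 million.
Unemployment rate = 15.82 / 215.40 = 7.34%.
Employment-population ratio = 199.58 / 300.38 = 66.44%.

Unemployment rate ≈ 7.34%; employment-population ratio ≈ 66.44%.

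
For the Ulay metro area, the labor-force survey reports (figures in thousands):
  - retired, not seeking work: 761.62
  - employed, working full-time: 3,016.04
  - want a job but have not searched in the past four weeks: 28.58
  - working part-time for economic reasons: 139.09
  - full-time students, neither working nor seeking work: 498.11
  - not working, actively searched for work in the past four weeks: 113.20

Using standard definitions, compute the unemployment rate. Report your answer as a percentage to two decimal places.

Employed = 3,016.04 + 139.09 = 3,155.13 thousand (anyone who worked, including part-time for economic reasons, counts as employed).
Unemployed = 113.20 thousand.
Labor force = 3,155.13 + 113.20 = 3,268.33 thousand.
Unemployment rate = 113.20 / 3,268.33 = 3.46%.

Unemployment rate ≈ 3.46%.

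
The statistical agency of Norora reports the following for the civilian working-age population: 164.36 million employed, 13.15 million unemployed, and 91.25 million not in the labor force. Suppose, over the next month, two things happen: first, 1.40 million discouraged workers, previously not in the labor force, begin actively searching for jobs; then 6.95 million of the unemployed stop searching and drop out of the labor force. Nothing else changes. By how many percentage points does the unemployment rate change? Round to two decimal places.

Initially, labor force = 164.36 + 13.15 = 177.51 million, so u = 13.15/177.51 = 7.41%.
After the first change, unemployed and labor force both rise by 1.40 → E = 164.36, U = 14.55, labor force = 178.91 million.
After the second change, unemployed and labor force both fall by 6.95 → E = 164.36, U = 7.60, labor force = 171.96 million.
New unemployment rate = 7.60 / 171.96 = 4.42%.
Change = 4.42% − 7.41% = −2.99 percentage points.

The unemployment rate changes by −2.99 percentage points.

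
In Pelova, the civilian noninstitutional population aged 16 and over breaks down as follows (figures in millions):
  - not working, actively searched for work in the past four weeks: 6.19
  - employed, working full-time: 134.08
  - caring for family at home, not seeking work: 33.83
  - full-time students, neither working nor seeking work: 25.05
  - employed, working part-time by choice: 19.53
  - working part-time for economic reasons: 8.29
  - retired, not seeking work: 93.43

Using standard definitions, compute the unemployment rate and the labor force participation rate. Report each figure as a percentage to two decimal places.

Unemployment rate ≈ 3.68%; labor force participation rate ≈ 52.46%.

Employed = 134.08 + 19.53 + 8.29 = 161.90 million (anyone who worked, including part-time for economic reasons, counts as employed).
Unemployed = 6.19 million.
Labor force = 161.90 + 6.19 = 168.09 million.
Not in labor force = 33.83 + 25.05 + 93.43 = 152.31 million (those not working and not actively searching are outside the labor force).
Civilian working-age population = 168.09 + 152.31 = 320.40 million.
Unemployment rate = 6.19 / 168.09 = 3.68%.
Labor force participation rate = 168.09 / 320.40 = 52.46%.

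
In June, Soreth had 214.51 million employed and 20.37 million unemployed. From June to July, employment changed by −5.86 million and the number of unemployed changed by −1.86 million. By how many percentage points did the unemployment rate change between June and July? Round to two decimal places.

The unemployment rate changed by −0.52 percentage points.

June: labor force = 214.51 + 20.37 = 234.88; u = 20.37/234.88 = 8.67%.
July: labor force = 208.65 + 18.51 = 227.16; u = 18.51/227.16 = 8.15%.
Change = 8.15% − 8.67% = −0.52 pp.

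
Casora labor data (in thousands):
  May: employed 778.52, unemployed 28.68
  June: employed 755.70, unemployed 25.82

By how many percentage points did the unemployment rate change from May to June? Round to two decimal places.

The unemployment rate changed by −0.25 percentage points.

May: labor force = 778.52 + 28.68 = 807.20; u = 28.68/807.20 = 3.55%.
June: labor force = 755.70 + 25.82 = 781.52; u = 25.82/781.52 = 3.30%.
Change = 3.30% − 3.55% = −0.25 pp.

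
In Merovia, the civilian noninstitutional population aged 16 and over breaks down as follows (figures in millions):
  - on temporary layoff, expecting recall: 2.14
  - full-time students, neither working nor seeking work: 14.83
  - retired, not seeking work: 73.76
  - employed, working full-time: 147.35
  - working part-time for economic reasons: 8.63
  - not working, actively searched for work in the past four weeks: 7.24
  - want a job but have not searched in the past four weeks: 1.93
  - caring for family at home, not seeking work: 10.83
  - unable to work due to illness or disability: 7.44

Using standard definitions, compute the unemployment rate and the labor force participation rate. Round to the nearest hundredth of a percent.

Unemployment rate ≈ 5.67%; labor force participation rate ≈ 60.32%.

Employed = 147.35 + 8.63 = 155.98 million (anyone who worked, including part-time for economic reasons, counts as employed).
Unemployed = 2.14 + 7.24 = 9.38 million (jobless and actively searching, or on temporary layoff).
Labor force = 155.98 + 9.38 = 165.36 million.
Not in labor force = 14.83 + 73.76 + 1.93 + 10.83 + 7.44 = 108.79 million (those not working and not actively searching are outside the labor force — including those who want a job but have given up searching).
Civilian working-age population = 165.36 + 108.79 = 274.15 million.
Unemployment rate = 9.38 / 165.36 = 5.67%.
Labor force participation rate = 165.36 / 274.15 = 60.32%.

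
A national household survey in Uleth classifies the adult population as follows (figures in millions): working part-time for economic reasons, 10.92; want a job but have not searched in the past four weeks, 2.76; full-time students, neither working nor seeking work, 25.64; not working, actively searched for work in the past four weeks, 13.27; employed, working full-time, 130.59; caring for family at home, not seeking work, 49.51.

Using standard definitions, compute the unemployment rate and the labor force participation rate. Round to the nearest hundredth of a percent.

Unemployment rate ≈ 8.57%; labor force participation rate ≈ 66.52%.

Employed = 10.92 + 130.59 = 141.51 million (anyone who worked, including part-time for economic reasons, counts as employed).
Unemployed = 13.27 million.
Labor force = 141.51 + 13.27 = 154.78 million.
Not in labor force = 2.76 + 25.64 + 49.51 = 77.91 million (those not working and not actively searching are outside the labor force — including those who want a job but have given up searching).
Civilian working-age population = 154.78 + 77.91 = 232.69 million.
Unemployment rate = 13.27 / 154.78 = 8.57%.
Labor force participation rate = 154.78 / 232.69 = 66.52%.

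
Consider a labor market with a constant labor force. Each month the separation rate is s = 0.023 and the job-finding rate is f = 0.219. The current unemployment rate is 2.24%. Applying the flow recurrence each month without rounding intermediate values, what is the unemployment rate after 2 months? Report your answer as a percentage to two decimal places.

With a fixed labor force, u_{t+1} = u_t + s·(1−u_t) − f·u_t = u_t·(1−s−f) + s.
Here 1−s−f = 0.758 and s = 0.023.
u_1 = 0.022400 × 0.758 + 0.023 = 0.039979.
u_2 = 0.039979 × 0.758 + 0.023 = 0.053304.

Unemployment rate after two months ≈ 5.33%.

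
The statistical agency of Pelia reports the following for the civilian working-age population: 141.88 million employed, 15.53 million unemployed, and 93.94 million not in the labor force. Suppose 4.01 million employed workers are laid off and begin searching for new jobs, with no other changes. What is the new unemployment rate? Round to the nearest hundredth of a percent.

Initially, labor force = 141.88 + 15.53 = 157.41 million, so u = 15.53/157.41 = 9.87%.
After the change, employed falls and unemployed rises by 4.01; labor force unchanged → E = 137.87, U = 19.54, labor force = 157.41 million.
New unemployment rate = 19.54 / 157.41 = 12.41%.

New unemployment rate ≈ 12.41%.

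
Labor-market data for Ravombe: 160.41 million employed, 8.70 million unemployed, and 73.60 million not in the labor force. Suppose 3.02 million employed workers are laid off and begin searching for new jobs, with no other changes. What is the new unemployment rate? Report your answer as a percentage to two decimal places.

Initially, labor force = 160.41 + 8.70 = 169.11 million, so u = 8.70/169.11 = 5.14%.
After the change, employed falls and unemployed rises by 3.02; labor force unchanged → E = 157.39, U = 11.72, labor force = 169.11 million.
New unemployment rate = 11.72 / 169.11 = 6.93%.

New unemployment rate ≈ 6.93%.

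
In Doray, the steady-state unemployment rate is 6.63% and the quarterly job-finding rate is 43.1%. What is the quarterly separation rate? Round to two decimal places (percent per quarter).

Separation rate ≈ 3.06% per quarter.

From u* = s/(s+f): s = u·f/(1−u).
s = 0.0663 × 43.1 / (1 − 0.0663) = 2.8575 / 0.9337 ≈ 3.06% per quarter.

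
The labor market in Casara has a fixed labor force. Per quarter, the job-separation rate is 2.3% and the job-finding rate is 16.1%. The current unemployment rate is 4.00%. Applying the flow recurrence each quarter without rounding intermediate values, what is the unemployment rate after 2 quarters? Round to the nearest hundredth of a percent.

With a fixed labor force, u_{t+1} = u_t + s·(1−u_t) − f·u_t = u_t·(1−s−f) + s.
Here 1−s−f = 0.816 and s = 0.023.
u_1 = 0.040000 × 0.816 + 0.023 = 0.055640.
u_2 = 0.055640 × 0.816 + 0.023 = 0.068402.

Unemployment rate after two quarters ≈ 6.84%.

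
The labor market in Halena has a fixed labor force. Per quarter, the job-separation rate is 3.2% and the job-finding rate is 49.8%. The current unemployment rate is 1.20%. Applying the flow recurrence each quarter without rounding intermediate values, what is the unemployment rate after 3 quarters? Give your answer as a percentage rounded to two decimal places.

Unemployment rate after three quarters ≈ 5.54%.

With a fixed labor force, u_{t+1} = u_t + s·(1−u_t) − f·u_t = u_t·(1−s−f) + s.
Here 1−s−f = 0.470 and s = 0.032.
u_1 = 0.012000 × 0.470 + 0.032 = 0.037640.
u_2 = 0.037640 × 0.470 + 0.032 = 0.049691.
u_3 = 0.049691 × 0.470 + 0.032 = 0.055355.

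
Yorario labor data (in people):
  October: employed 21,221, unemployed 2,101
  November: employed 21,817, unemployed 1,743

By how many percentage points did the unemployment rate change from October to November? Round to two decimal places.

October: labor force = 21,221 + 2,101 = 23,322; u = 2,101/23,322 = 9.01%.
November: labor force = 21,817 + 1,743 = 23,560; u = 1,743/23,560 = 7.40%.
Change = 7.40% − 9.01% = −1.61 pp.

The unemployment rate changed by −1.61 percentage points.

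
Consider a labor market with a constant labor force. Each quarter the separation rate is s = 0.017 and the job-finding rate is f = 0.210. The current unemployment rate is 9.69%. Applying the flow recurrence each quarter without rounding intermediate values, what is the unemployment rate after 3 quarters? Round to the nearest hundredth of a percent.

With a fixed labor force, u_{t+1} = u_t + s·(1−u_t) − f·u_t = u_t·(1−s−f) + s.
Here 1−s−f = 0.773 and s = 0.017.
u_1 = 0.096900 × 0.773 + 0.017 = 0.091904.
u_2 = 0.091904 × 0.773 + 0.017 = 0.088042.
u_3 = 0.088042 × 0.773 + 0.017 = 0.085056.

Unemployment rate after three quarters ≈ 8.51%.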